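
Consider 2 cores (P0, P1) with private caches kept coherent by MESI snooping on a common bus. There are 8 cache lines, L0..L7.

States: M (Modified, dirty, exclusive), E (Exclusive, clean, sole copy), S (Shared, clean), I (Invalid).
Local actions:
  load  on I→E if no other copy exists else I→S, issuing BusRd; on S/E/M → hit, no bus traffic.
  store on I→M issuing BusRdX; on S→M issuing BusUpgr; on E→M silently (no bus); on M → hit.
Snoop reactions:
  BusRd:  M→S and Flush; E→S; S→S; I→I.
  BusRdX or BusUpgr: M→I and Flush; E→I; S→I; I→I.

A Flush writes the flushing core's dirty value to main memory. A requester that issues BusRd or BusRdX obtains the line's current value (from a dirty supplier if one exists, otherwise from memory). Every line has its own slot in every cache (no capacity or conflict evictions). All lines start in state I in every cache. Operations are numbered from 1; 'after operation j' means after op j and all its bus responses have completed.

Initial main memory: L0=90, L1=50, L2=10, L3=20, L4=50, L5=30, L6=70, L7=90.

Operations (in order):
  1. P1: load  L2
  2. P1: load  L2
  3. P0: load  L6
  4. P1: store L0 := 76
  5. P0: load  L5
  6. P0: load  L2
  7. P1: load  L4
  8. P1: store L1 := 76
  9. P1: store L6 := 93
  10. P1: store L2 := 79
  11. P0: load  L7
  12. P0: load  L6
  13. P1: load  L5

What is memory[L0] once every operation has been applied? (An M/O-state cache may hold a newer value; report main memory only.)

memory[L0] = 90

[1] P1: load  L2 | P0:I, P1:E(10) | bus: BusRd
[2] P1: load  L2 | P0:I, P1:E(10) | bus: none
[3] P0: load  L6 | P0:E(70), P1:I | bus: BusRd
[4] P1: store L0 := 76 | P0:I, P1:M(76) | bus: BusRdX
[5] P0: load  L5 | P0:E(30), P1:I | bus: BusRd
[6] P0: load  L2 | P0:S(10), P1:S(10) | bus: BusRd
[7] P1: load  L4 | P0:I, P1:E(50) | bus: BusRd
[8] P1: store L1 := 76 | P0:I, P1:M(76) | bus: BusRdX
[9] P1: store L6 := 93 | P0:I, P1:M(93) | bus: BusRdX
[10] P1: store L2 := 79 | P0:I, P1:M(79) | bus: BusUpgr
[11] P0: load  L7 | P0:E(90), P1:I | bus: BusRd
[12] P0: load  L6 | P0:S(93), P1:S(93) | bus: BusRd,Flush
[13] P1: load  L5 | P0:S(30), P1:S(30) | bus: BusRd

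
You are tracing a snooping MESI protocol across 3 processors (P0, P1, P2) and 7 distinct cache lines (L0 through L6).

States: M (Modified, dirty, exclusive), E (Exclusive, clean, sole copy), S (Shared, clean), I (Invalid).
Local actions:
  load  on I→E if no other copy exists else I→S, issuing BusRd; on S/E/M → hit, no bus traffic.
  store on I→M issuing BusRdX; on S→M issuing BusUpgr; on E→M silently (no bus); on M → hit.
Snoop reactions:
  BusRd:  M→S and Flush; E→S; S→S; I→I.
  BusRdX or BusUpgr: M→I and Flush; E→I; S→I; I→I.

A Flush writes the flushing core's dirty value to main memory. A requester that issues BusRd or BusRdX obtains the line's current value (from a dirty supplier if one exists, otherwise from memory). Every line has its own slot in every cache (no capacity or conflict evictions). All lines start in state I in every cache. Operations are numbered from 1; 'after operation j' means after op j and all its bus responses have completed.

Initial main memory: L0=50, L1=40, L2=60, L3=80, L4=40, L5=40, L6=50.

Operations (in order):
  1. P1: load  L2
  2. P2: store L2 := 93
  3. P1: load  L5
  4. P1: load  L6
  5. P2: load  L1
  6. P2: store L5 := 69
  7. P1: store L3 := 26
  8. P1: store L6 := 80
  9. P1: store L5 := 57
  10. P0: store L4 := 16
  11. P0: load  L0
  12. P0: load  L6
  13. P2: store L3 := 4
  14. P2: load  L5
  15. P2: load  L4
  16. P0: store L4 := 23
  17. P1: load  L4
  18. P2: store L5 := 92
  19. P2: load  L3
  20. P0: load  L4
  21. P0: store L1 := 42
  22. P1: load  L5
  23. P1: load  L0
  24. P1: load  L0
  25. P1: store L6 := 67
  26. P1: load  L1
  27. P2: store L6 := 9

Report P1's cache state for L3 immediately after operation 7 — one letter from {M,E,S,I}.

[1] P1: load  L2 | P0:I, P1:E(60), P2:I | bus: BusRd
[2] P2: store L2 := 93 | P0:I, P1:I, P2:M(93) | bus: BusRdX
[3] P1: load  L5 | P0:I, P1:E(40), P2:I | bus: BusRd
[4] P1: load  L6 | P0:I, P1:E(50), P2:I | bus: BusRd
[5] P2: load  L1 | P0:I, P1:I, P2:E(40) | bus: BusRd
[6] P2: store L5 := 69 | P0:I, P1:I, P2:M(69) | bus: BusRdX
[7] P1: store L3 := 26 | P0:I, P1:M(26), P2:I | bus: BusRdX
[8] P1: store L6 := 80 | P0:I, P1:M(80), P2:I | bus: none
[9] P1: store L5 := 57 | P0:I, P1:M(57), P2:I | bus: BusRdX,Flush
[10] P0: store L4 := 16 | P0:M(16), P1:I, P2:I | bus: BusRdX
[11] P0: load  L0 | P0:E(50), P1:I, P2:I | bus: BusRd
[12] P0: load  L6 | P0:S(80), P1:S(80), P2:I | bus: BusRd,Flush
[13] P2: store L3 := 4 | P0:I, P1:I, P2:M(4) | bus: BusRdX,Flush
[14] P2: load  L5 | P0:I, P1:S(57), P2:S(57) | bus: BusRd,Flush
[15] P2: load  L4 | P0:S(16), P1:I, P2:S(16) | bus: BusRd,Flush
[16] P0: store L4 := 23 | P0:M(23), P1:I, P2:I | bus: BusUpgr
[17] P1: load  L4 | P0:S(23), P1:S(23), P2:I | bus: BusRd,Flush
[18] P2: store L5 := 92 | P0:I, P1:I, P2:M(92) | bus: BusUpgr
[19] P2: load  L3 | P0:I, P1:I, P2:M(4) | bus: none
[20] P0: load  L4 | P0:S(23), P1:S(23), P2:I | bus: none
[21] P0: store L1 := 42 | P0:M(42), P1:I, P2:I | bus: BusRdX
[22] P1: load  L5 | P0:I, P1:S(92), P2:S(92) | bus: BusRd,Flush
[23] P1: load  L0 | P0:S(50), P1:S(50), P2:I | bus: BusRd
[24] P1: load  L0 | P0:S(50), P1:S(50), P2:I | bus: none
[25] P1: store L6 := 67 | P0:I, P1:M(67), P2:I | bus: BusUpgr
[26] P1: load  L1 | P0:S(42), P1:S(42), P2:I | bus: BusRd,Flush
[27] P2: store L6 := 9 | P0:I, P1:I, P2:M(9) | bus: BusRdX,Flush

state = M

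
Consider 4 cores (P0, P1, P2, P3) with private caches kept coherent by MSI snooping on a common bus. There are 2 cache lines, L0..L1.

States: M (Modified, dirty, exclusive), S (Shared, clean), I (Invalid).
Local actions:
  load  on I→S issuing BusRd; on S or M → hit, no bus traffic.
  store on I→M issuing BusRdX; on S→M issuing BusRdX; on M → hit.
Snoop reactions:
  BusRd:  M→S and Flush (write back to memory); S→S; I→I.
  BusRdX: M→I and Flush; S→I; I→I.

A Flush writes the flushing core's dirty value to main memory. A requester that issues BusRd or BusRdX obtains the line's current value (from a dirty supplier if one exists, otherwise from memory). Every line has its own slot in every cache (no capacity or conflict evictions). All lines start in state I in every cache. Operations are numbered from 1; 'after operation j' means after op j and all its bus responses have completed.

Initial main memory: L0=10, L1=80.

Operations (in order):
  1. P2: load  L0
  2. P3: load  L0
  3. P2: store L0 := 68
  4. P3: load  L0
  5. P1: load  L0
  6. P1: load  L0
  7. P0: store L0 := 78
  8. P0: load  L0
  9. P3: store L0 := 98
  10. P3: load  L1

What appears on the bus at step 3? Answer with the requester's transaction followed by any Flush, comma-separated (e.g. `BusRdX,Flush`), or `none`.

  op1 P2: load  L0 → I/I/S/I on L0; bus BusRd; mem=10
  op2 P3: load  L0 → I/I/S/S on L0; bus BusRd; mem=10
  op3 P2: store L0 := 68 → I/I/M/I on L0; bus BusRdX; mem=10
  op4 P3: load  L0 → I/I/S/S on L0; bus BusRd Flush; mem=68
  op5 P1: load  L0 → I/S/S/S on L0; bus BusRd; mem=68
  op6 P1: load  L0 → I/S/S/S on L0; bus (none); mem=68
  op7 P0: store L0 := 78 → M/I/I/I on L0; bus BusRdX; mem=68
  op8 P0: load  L0 → M/I/I/I on L0; bus (none); mem=68
  op9 P3: store L0 := 98 → I/I/I/M on L0; bus BusRdX Flush; mem=78
  op10 P3: load  L1 → I/I/I/S on L1; bus BusRd; mem=80

bus = BusRdX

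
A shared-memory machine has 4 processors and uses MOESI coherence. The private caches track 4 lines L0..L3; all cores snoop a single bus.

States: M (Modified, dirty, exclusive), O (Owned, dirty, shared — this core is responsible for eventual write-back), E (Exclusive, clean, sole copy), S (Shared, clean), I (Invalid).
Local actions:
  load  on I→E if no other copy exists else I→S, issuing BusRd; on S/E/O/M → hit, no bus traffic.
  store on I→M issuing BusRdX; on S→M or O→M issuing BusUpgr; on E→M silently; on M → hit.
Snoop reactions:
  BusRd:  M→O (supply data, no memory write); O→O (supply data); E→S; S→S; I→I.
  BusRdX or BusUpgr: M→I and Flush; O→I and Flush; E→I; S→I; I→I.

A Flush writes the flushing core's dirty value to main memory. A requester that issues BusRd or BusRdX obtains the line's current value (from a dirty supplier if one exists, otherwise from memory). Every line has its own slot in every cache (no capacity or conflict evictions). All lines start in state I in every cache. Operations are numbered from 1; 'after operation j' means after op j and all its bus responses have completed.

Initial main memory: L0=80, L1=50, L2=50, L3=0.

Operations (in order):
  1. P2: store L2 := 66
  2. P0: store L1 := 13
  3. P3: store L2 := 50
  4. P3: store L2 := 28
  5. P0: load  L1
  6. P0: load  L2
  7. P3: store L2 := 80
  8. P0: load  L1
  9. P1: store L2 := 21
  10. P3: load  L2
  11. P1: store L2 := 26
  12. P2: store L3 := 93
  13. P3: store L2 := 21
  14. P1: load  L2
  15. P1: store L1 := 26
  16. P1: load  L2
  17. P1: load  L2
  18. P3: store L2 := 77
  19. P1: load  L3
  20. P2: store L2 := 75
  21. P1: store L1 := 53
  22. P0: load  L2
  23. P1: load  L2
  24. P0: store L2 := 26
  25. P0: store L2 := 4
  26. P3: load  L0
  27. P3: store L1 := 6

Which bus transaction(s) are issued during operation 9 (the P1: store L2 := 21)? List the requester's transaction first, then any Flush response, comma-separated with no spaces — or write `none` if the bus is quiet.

bus = BusRdX,Flush

[1] P2: store L2 := 66 | P0:I, P1:I, P2:M(66), P3:I | bus: BusRdX
[2] P0: store L1 := 13 | P0:M(13), P1:I, P2:I, P3:I | bus: BusRdX
[3] P3: store L2 := 50 | P0:I, P1:I, P2:I, P3:M(50) | bus: BusRdX,Flush
[4] P3: store L2 := 28 | P0:I, P1:I, P2:I, P3:M(28) | bus: none
[5] P0: load  L1 | P0:M(13), P1:I, P2:I, P3:I | bus: none
[6] P0: load  L2 | P0:S(28), P1:I, P2:I, P3:O(28) | bus: BusRd
[7] P3: store L2 := 80 | P0:I, P1:I, P2:I, P3:M(80) | bus: BusUpgr
[8] P0: load  L1 | P0:M(13), P1:I, P2:I, P3:I | bus: none
[9] P1: store L2 := 21 | P0:I, P1:M(21), P2:I, P3:I | bus: BusRdX,Flush
[10] P3: load  L2 | P0:I, P1:O(21), P2:I, P3:S(21) | bus: BusRd
[11] P1: store L2 := 26 | P0:I, P1:M(26), P2:I, P3:I | bus: BusUpgr
[12] P2: store L3 := 93 | P0:I, P1:I, P2:M(93), P3:I | bus: BusRdX
[13] P3: store L2 := 21 | P0:I, P1:I, P2:I, P3:M(21) | bus: BusRdX,Flush
[14] P1: load  L2 | P0:I, P1:S(21), P2:I, P3:O(21) | bus: BusRd
[15] P1: store L1 := 26 | P0:I, P1:M(26), P2:I, P3:I | bus: BusRdX,Flush
[16] P1: load  L2 | P0:I, P1:S(21), P2:I, P3:O(21) | bus: none
[17] P1: load  L2 | P0:I, P1:S(21), P2:I, P3:O(21) | bus: none
[18] P3: store L2 := 77 | P0:I, P1:I, P2:I, P3:M(77) | bus: BusUpgr
[19] P1: load  L3 | P0:I, P1:S(93), P2:O(93), P3:I | bus: BusRd
[20] P2: store L2 := 75 | P0:I, P1:I, P2:M(75), P3:I | bus: BusRdX,Flush
[21] P1: store L1 := 53 | P0:I, P1:M(53), P2:I, P3:I | bus: none
[22] P0: load  L2 | P0:S(75), P1:I, P2:O(75), P3:I | bus: BusRd
[23] P1: load  L2 | P0:S(75), P1:S(75), P2:O(75), P3:I | bus: BusRd
[24] P0: store L2 := 26 | P0:M(26), P1:I, P2:I, P3:I | bus: BusUpgr,Flush
[25] P0: store L2 := 4 | P0:M(4), P1:I, P2:I, P3:I | bus: none
[26] P3: load  L0 | P0:I, P1:I, P2:I, P3:E(80) | bus: BusRd
[27] P3: store L1 := 6 | P0:I, P1:I, P2:I, P3:M(6) | bus: BusRdX,Flush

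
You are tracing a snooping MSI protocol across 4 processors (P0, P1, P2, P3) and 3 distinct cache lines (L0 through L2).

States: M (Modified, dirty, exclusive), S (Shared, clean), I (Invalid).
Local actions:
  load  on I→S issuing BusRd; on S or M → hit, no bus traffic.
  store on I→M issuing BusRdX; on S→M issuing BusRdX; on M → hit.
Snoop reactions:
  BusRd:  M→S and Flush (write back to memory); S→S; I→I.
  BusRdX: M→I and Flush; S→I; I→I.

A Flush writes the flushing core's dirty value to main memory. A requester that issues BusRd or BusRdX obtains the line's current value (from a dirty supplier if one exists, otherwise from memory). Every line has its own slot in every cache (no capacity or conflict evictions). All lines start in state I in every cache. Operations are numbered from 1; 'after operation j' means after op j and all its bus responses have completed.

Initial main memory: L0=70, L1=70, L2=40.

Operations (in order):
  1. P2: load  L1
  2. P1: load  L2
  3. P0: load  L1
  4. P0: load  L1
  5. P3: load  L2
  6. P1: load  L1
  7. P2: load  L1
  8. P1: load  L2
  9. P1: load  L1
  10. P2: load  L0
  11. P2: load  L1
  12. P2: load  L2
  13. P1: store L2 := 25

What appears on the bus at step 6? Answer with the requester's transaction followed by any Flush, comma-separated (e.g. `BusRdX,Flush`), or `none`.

[1] P2: load  L1 | P0:I, P1:I, P2:S(70), P3:I | bus: BusRd
[2] P1: load  L2 | P0:I, P1:S(40), P2:I, P3:I | bus: BusRd
[3] P0: load  L1 | P0:S(70), P1:I, P2:S(70), P3:I | bus: BusRd
[4] P0: load  L1 | P0:S(70), P1:I, P2:S(70), P3:I | bus: none
[5] P3: load  L2 | P0:I, P1:S(40), P2:I, P3:S(40) | bus: BusRd
[6] P1: load  L1 | P0:S(70), P1:S(70), P2:S(70), P3:I | bus: BusRd
[7] P2: load  L1 | P0:S(70), P1:S(70), P2:S(70), P3:I | bus: none
[8] P1: load  L2 | P0:I, P1:S(40), P2:I, P3:S(40) | bus: none
[9] P1: load  L1 | P0:S(70), P1:S(70), P2:S(70), P3:I | bus: none
[10] P2: load  L0 | P0:I, P1:I, P2:S(70), P3:I | bus: BusRd
[11] P2: load  L1 | P0:S(70), P1:S(70), P2:S(70), P3:I | bus: none
[12] P2: load  L2 | P0:I, P1:S(40), P2:S(40), P3:S(40) | bus: BusRd
[13] P1: store L2 := 25 | P0:I, P1:M(25), P2:I, P3:I | bus: BusRdX

bus = BusRd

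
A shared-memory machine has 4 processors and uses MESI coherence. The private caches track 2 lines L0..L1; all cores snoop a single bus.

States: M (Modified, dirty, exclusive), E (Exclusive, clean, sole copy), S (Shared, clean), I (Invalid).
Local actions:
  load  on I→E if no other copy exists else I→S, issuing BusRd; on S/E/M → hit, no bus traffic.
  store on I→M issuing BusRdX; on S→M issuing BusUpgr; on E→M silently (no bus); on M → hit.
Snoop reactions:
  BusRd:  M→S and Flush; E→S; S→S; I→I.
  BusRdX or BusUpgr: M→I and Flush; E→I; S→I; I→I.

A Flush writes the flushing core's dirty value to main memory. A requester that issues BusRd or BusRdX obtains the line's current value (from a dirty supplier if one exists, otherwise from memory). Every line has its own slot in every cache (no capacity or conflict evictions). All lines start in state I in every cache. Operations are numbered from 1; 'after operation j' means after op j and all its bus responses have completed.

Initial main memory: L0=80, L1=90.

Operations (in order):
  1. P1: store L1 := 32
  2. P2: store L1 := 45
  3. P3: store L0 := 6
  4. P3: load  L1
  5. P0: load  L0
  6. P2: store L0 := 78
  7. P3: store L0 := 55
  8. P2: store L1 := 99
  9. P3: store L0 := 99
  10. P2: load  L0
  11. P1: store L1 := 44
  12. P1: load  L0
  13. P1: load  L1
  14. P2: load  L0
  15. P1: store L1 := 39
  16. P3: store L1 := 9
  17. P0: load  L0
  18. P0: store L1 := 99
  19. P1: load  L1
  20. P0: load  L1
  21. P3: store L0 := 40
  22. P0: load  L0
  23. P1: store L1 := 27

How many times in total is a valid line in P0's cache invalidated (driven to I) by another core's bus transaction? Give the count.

1. P1: store L1 := 32  bus=[BusRdX]  L1: P0=I P1=M P2=I P3=I  mem[L1]=90
2. P2: store L1 := 45  bus=[BusRdX,Flush]  L1: P0=I P1=I P2=M P3=I  mem[L1]=32
3. P3: store L0 := 6  bus=[BusRdX]  L0: P0=I P1=I P2=I P3=M  mem[L0]=80
4. P3: load  L1  bus=[BusRd,Flush]  L1: P0=I P1=I P2=S P3=S  mem[L1]=45
5. P0: load  L0  bus=[BusRd,Flush]  L0: P0=S P1=I P2=I P3=S  mem[L0]=6
6. P2: store L0 := 78  bus=[BusRdX]  L0: P0=I P1=I P2=M P3=I  mem[L0]=6
7. P3: store L0 := 55  bus=[BusRdX,Flush]  L0: P0=I P1=I P2=I P3=M  mem[L0]=78
8. P2: store L1 := 99  bus=[BusUpgr]  L1: P0=I P1=I P2=M P3=I  mem[L1]=45
9. P3: store L0 := 99  bus=[-]  L0: P0=I P1=I P2=I P3=M  mem[L0]=78
10. P2: load  L0  bus=[BusRd,Flush]  L0: P0=I P1=I P2=S P3=S  mem[L0]=99
11. P1: store L1 := 44  bus=[BusRdX,Flush]  L1: P0=I P1=M P2=I P3=I  mem[L1]=99
12. P1: load  L0  bus=[BusRd]  L0: P0=I P1=S P2=S P3=S  mem[L0]=99
13. P1: load  L1  bus=[-]  L1: P0=I P1=M P2=I P3=I  mem[L1]=99
14. P2: load  L0  bus=[-]  L0: P0=I P1=S P2=S P3=S  mem[L0]=99
15. P1: store L1 := 39  bus=[-]  L1: P0=I P1=M P2=I P3=I  mem[L1]=99
16. P3: store L1 := 9  bus=[BusRdX,Flush]  L1: P0=I P1=I P2=I P3=M  mem[L1]=39
17. P0: load  L0  bus=[BusRd]  L0: P0=S P1=S P2=S P3=S  mem[L0]=99
18. P0: store L1 := 99  bus=[BusRdX,Flush]  L1: P0=M P1=I P2=I P3=I  mem[L1]=9
19. P1: load  L1  bus=[BusRd,Flush]  L1: P0=S P1=S P2=I P3=I  mem[L1]=99
20. P0: load  L1  bus=[-]  L1: P0=S P1=S P2=I P3=I  mem[L1]=99
21. P3: store L0 := 40  bus=[BusUpgr]  L0: P0=I P1=I P2=I P3=M  mem[L0]=99
22. P0: load  L0  bus=[BusRd,Flush]  L0: P0=S P1=I P2=I P3=S  mem[L0]=40
23. P1: store L1 := 27  bus=[BusUpgr]  L1: P0=I P1=M P2=I P3=I  mem[L1]=99

invalidations = 3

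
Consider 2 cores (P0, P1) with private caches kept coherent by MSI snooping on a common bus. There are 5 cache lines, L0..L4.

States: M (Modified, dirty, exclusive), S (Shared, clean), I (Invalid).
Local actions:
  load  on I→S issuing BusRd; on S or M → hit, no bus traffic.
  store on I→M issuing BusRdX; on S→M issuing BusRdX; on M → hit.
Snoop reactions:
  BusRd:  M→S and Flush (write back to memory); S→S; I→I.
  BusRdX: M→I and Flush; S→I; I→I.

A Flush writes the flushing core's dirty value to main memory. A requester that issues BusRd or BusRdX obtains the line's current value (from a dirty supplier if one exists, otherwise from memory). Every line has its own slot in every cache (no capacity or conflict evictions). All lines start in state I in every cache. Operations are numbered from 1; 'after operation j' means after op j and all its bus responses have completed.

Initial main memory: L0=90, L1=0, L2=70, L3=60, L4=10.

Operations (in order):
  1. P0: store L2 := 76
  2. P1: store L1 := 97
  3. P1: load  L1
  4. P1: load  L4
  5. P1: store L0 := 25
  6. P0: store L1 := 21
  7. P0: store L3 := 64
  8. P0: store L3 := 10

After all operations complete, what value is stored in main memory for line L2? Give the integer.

memory[L2] = 70

  op1 P0: store L2 := 76 → M/I on L2; bus BusRdX; mem=70
  op2 P1: store L1 := 97 → I/M on L1; bus BusRdX; mem=0
  op3 P1: load  L1 → I/M on L1; bus (none); mem=0
  op4 P1: load  L4 → I/S on L4; bus BusRd; mem=10
  op5 P1: store L0 := 25 → I/M on L0; bus BusRdX; mem=90
  op6 P0: store L1 := 21 → M/I on L1; bus BusRdX Flush; mem=97
  op7 P0: store L3 := 64 → M/I on L3; bus BusRdX; mem=60
  op8 P0: store L3 := 10 → M/I on L3; bus (none); mem=60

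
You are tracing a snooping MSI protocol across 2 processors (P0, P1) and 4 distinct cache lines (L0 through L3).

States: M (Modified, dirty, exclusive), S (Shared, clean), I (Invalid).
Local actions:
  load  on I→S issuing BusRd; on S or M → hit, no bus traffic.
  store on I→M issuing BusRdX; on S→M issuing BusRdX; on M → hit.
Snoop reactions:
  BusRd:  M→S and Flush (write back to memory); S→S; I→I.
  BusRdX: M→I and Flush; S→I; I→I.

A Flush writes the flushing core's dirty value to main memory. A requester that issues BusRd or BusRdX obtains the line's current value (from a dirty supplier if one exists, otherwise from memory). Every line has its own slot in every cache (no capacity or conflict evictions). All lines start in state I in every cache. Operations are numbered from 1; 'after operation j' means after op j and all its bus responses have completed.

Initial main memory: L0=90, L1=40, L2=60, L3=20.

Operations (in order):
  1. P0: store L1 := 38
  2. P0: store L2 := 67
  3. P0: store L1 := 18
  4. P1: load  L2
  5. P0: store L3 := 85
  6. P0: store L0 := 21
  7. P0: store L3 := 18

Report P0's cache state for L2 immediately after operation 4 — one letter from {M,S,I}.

[1] P0: store L1 := 38 | P0:M(38), P1:I | bus: BusRdX
[2] P0: store L2 := 67 | P0:M(67), P1:I | bus: BusRdX
[3] P0: store L1 := 18 | P0:M(18), P1:I | bus: none
[4] P1: load  L2 | P0:S(67), P1:S(67) | bus: BusRd,Flush
[5] P0: store L3 := 85 | P0:M(85), P1:I | bus: BusRdX
[6] P0: store L0 := 21 | P0:M(21), P1:I | bus: BusRdX
[7] P0: store L3 := 18 | P0:M(18), P1:I | bus: none

state = S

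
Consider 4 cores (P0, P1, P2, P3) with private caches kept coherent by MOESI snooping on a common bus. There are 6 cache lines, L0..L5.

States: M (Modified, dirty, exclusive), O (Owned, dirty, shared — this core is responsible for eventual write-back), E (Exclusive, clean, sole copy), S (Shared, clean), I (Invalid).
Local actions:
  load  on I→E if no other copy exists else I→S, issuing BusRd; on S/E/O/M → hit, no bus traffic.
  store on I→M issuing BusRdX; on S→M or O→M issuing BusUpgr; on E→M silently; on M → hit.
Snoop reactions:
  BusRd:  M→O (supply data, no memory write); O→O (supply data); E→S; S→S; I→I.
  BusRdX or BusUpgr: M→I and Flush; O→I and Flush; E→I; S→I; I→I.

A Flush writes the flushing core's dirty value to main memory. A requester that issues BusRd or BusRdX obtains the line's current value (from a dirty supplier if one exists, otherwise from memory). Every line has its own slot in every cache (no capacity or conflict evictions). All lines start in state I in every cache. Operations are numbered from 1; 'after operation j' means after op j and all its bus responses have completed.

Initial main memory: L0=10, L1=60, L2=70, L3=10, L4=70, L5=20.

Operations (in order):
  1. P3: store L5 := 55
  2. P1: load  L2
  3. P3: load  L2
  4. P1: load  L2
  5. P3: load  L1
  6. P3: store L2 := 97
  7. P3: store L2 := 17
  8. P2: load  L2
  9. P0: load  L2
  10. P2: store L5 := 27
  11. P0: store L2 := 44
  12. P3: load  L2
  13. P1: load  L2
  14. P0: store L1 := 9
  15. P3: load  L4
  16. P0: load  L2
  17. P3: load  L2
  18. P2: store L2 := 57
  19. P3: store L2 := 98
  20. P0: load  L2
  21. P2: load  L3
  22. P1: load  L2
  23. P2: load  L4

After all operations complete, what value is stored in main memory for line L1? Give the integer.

1. P3: store L5 := 55  bus=[BusRdX]  L5: P0=I P1=I P2=I P3=M  mem[L5]=20
2. P1: load  L2  bus=[BusRd]  L2: P0=I P1=E P2=I P3=I  mem[L2]=70
3. P3: load  L2  bus=[BusRd]  L2: P0=I P1=S P2=I P3=S  mem[L2]=70
4. P1: load  L2  bus=[-]  L2: P0=I P1=S P2=I P3=S  mem[L2]=70
5. P3: load  L1  bus=[BusRd]  L1: P0=I P1=I P2=I P3=E  mem[L1]=60
6. P3: store L2 := 97  bus=[BusUpgr]  L2: P0=I P1=I P2=I P3=M  mem[L2]=70
7. P3: store L2 := 17  bus=[-]  L2: P0=I P1=I P2=I P3=M  mem[L2]=70
8. P2: load  L2  bus=[BusRd]  L2: P0=I P1=I P2=S P3=O  mem[L2]=70
9. P0: load  L2  bus=[BusRd]  L2: P0=S P1=I P2=S P3=O  mem[L2]=70
10. P2: store L5 := 27  bus=[BusRdX,Flush]  L5: P0=I P1=I P2=M P3=I  mem[L5]=55
11. P0: store L2 := 44  bus=[BusUpgr,Flush]  L2: P0=M P1=I P2=I P3=I  mem[L2]=17
12. P3: load  L2  bus=[BusRd]  L2: P0=O P1=I P2=I P3=S  mem[L2]=17
13. P1: load  L2  bus=[BusRd]  L2: P0=O P1=S P2=I P3=S  mem[L2]=17
14. P0: store L1 := 9  bus=[BusRdX]  L1: P0=M P1=I P2=I P3=I  mem[L1]=60
15. P3: load  L4  bus=[BusRd]  L4: P0=I P1=I P2=I P3=E  mem[L4]=70
16. P0: load  L2  bus=[-]  L2: P0=O P1=S P2=I P3=S  mem[L2]=17
17. P3: load  L2  bus=[-]  L2: P0=O P1=S P2=I P3=S  mem[L2]=17
18. P2: store L2 := 57  bus=[BusRdX,Flush]  L2: P0=I P1=I P2=M P3=I  mem[L2]=44
19. P3: store L2 := 98  bus=[BusRdX,Flush]  L2: P0=I P1=I P2=I P3=M  mem[L2]=57
20. P0: load  L2  bus=[BusRd]  L2: P0=S P1=I P2=I P3=O  mem[L2]=57
21. P2: load  L3  bus=[BusRd]  L3: P0=I P1=I P2=E P3=I  mem[L3]=10
22. P1: load  L2  bus=[BusRd]  L2: P0=S P1=S P2=I P3=O  mem[L2]=57
23. P2: load  L4  bus=[BusRd]  L4: P0=I P1=I P2=S P3=S  mem[L4]=70

memory[L1] = 60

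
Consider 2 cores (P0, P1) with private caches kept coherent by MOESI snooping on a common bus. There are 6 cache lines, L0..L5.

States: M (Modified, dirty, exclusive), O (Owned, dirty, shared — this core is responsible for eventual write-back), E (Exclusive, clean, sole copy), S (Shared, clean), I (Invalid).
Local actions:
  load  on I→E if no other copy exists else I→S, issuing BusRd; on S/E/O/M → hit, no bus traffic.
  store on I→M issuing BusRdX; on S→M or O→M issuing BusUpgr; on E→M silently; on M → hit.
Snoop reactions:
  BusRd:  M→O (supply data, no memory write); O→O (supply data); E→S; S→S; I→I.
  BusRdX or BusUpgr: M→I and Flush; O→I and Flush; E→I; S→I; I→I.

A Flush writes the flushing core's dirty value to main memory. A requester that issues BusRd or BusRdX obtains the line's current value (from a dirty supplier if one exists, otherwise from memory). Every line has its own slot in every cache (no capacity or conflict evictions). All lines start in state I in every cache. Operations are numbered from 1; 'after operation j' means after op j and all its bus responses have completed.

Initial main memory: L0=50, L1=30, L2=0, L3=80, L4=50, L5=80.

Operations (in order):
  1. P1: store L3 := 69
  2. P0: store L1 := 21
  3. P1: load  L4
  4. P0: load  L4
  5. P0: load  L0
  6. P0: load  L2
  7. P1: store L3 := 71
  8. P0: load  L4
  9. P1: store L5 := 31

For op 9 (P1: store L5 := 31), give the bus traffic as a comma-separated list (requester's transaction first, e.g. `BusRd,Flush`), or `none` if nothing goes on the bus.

bus = BusRdX

  op1 P1: store L3 := 69 → I/M on L3; bus BusRdX; mem=80
  op2 P0: store L1 := 21 → M/I on L1; bus BusRdX; mem=30
  op3 P1: load  L4 → I/E on L4; bus BusRd; mem=50
  op4 P0: load  L4 → S/S on L4; bus BusRd; mem=50
  op5 P0: load  L0 → E/I on L0; bus BusRd; mem=50
  op6 P0: load  L2 → E/I on L2; bus BusRd; mem=0
  op7 P1: store L3 := 71 → I/M on L3; bus (none); mem=80
  op8 P0: load  L4 → S/S on L4; bus (none); mem=50
  op9 P1: store L5 := 31 → I/M on L5; bus BusRdX; mem=80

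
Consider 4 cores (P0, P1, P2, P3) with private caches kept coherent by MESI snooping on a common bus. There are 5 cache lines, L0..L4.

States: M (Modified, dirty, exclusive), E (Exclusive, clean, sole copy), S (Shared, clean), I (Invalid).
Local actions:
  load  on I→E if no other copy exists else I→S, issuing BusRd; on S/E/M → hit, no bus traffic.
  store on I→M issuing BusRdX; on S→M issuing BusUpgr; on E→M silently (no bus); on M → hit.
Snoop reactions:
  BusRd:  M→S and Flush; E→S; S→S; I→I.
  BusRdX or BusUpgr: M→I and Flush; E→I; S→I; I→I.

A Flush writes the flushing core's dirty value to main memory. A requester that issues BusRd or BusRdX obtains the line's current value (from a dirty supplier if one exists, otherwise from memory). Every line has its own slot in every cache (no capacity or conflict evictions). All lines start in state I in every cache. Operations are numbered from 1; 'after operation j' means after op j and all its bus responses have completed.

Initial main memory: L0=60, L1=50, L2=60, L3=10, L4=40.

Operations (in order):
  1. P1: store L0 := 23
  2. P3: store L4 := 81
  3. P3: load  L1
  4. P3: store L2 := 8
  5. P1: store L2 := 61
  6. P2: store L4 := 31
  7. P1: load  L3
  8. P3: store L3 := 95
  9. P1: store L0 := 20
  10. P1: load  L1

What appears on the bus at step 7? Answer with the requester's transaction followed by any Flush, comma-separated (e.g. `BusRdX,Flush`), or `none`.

[1] P1: store L0 := 23 | P0:I, P1:M(23), P2:I, P3:I | bus: BusRdX
[2] P3: store L4 := 81 | P0:I, P1:I, P2:I, P3:M(81) | bus: BusRdX
[3] P3: load  L1 | P0:I, P1:I, P2:I, P3:E(50) | bus: BusRd
[4] P3: store L2 := 8 | P0:I, P1:I, P2:I, P3:M(8) | bus: BusRdX
[5] P1: store L2 := 61 | P0:I, P1:M(61), P2:I, P3:I | bus: BusRdX,Flush
[6] P2: store L4 := 31 | P0:I, P1:I, P2:M(31), P3:I | bus: BusRdX,Flush
[7] P1: load  L3 | P0:I, P1:E(10), P2:I, P3:I | bus: BusRd
[8] P3: store L3 := 95 | P0:I, P1:I, P2:I, P3:M(95) | bus: BusRdX
[9] P1: store L0 := 20 | P0:I, P1:M(20), P2:I, P3:I | bus: none
[10] P1: load  L1 | P0:I, P1:S(50), P2:I, P3:S(50) | bus: BusRd

bus = BusRd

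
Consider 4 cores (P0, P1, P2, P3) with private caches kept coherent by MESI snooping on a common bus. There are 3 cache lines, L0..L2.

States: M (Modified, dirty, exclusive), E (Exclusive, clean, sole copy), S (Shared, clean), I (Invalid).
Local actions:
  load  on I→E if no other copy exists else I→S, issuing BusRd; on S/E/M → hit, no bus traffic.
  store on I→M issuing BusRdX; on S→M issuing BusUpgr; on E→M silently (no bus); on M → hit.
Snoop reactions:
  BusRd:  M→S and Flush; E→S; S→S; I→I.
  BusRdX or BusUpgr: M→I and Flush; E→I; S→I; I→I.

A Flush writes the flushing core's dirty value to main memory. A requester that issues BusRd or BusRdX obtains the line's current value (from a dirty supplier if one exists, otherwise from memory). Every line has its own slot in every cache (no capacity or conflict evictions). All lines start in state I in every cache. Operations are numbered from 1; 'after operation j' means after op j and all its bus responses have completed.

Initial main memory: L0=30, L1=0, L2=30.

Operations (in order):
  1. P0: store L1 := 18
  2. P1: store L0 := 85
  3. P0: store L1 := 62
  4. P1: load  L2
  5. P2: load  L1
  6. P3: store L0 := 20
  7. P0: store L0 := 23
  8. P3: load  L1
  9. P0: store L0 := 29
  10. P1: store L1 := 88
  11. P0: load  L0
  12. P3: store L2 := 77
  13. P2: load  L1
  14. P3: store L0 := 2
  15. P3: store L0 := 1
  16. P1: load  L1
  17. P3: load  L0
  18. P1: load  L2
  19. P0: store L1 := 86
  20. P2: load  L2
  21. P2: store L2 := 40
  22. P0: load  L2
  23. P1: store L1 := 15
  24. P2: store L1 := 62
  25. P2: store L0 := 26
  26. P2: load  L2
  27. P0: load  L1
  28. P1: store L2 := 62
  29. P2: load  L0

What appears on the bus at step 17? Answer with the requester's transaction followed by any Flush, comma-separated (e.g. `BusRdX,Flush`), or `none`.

  op1 P0: store L1 := 18 → M/I/I/I on L1; bus BusRdX; mem=0
  op2 P1: store L0 := 85 → I/M/I/I on L0; bus BusRdX; mem=30
  op3 P0: store L1 := 62 → M/I/I/I on L1; bus (none); mem=0
  op4 P1: load  L2 → I/E/I/I on L2; bus BusRd; mem=30
  op5 P2: load  L1 → S/I/S/I on L1; bus BusRd Flush; mem=62
  op6 P3: store L0 := 20 → I/I/I/M on L0; bus BusRdX Flush; mem=85
  op7 P0: store L0 := 23 → M/I/I/I on L0; bus BusRdX Flush; mem=20
  op8 P3: load  L1 → S/I/S/S on L1; bus BusRd; mem=62
  op9 P0: store L0 := 29 → M/I/I/I on L0; bus (none); mem=20
  op10 P1: store L1 := 88 → I/M/I/I on L1; bus BusRdX; mem=62
  op11 P0: load  L0 → M/I/I/I on L0; bus (none); mem=20
  op12 P3: store L2 := 77 → I/I/I/M on L2; bus BusRdX; mem=30
  op13 P2: load  L1 → I/S/S/I on L1; bus BusRd Flush; mem=88
  op14 P3: store L0 := 2 → I/I/I/M on L0; bus BusRdX Flush; mem=29
  op15 P3: store L0 := 1 → I/I/I/M on L0; bus (none); mem=29
  op16 P1: load  L1 → I/S/S/I on L1; bus (none); mem=88
  op17 P3: load  L0 → I/I/I/M on L0; bus (none); mem=29
  op18 P1: load  L2 → I/S/I/S on L2; bus BusRd Flush; mem=77
  op19 P0: store L1 := 86 → M/I/I/I on L1; bus BusRdX; mem=88
  op20 P2: load  L2 → I/S/S/S on L2; bus BusRd; mem=77
  op21 P2: store L2 := 40 → I/I/M/I on L2; bus BusUpgr; mem=77
  op22 P0: load  L2 → S/I/S/I on L2; bus BusRd Flush; mem=40
  op23 P1: store L1 := 15 → I/M/I/I on L1; bus BusRdX Flush; mem=86
  op24 P2: store L1 := 62 → I/I/M/I on L1; bus BusRdX Flush; mem=15
  op25 P2: store L0 := 26 → I/I/M/I on L0; bus BusRdX Flush; mem=1
  op26 P2: load  L2 → S/I/S/I on L2; bus (none); mem=40
  op27 P0: load  L1 → S/I/S/I on L1; bus BusRd Flush; mem=62
  op28 P1: store L2 := 62 → I/M/I/I on L2; bus BusRdX; mem=40
  op29 P2: load  L0 → I/I/M/I on L0; bus (none); mem=1

bus = none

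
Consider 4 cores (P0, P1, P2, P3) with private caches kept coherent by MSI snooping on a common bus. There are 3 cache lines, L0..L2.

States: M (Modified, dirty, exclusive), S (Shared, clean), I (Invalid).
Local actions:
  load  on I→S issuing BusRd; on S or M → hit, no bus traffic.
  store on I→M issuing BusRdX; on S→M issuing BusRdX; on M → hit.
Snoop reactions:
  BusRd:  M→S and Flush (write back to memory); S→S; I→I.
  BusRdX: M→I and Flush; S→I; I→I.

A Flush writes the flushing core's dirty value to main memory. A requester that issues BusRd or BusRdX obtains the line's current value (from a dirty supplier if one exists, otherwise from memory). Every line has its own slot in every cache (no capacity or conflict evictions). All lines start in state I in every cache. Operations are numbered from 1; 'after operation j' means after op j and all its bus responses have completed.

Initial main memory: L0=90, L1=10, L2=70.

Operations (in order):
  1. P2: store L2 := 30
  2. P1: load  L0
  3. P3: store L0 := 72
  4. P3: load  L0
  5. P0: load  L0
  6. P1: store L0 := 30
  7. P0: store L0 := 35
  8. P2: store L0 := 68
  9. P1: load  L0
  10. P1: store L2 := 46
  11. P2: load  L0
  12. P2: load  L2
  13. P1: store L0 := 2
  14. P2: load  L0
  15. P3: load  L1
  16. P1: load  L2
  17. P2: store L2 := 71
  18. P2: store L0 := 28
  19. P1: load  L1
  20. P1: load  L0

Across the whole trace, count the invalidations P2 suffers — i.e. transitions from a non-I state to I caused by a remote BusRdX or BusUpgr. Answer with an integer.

invalidations = 2

step 1: P2: store L2 := 30  ⟶  IIMI  (L2)  txn=BusRdX  M[L2]=70
step 2: P1: load  L0  ⟶  ISII  (L0)  txn=BusRd  M[L0]=90
step 3: P3: store L0 := 72  ⟶  IIIM  (L0)  txn=BusRdX  M[L0]=90
step 4: P3: load  L0  ⟶  IIIM  (L0)  txn=∅  M[L0]=90
step 5: P0: load  L0  ⟶  SIIS  (L0)  txn=BusRd+Flush  M[L0]=72
step 6: P1: store L0 := 30  ⟶  IMII  (L0)  txn=BusRdX  M[L0]=72
step 7: P0: store L0 := 35  ⟶  MIII  (L0)  txn=BusRdX+Flush  M[L0]=30
step 8: P2: store L0 := 68  ⟶  IIMI  (L0)  txn=BusRdX+Flush  M[L0]=35
step 9: P1: load  L0  ⟶  ISSI  (L0)  txn=BusRd+Flush  M[L0]=68
step 10: P1: store L2 := 46  ⟶  IMII  (L2)  txn=BusRdX+Flush  M[L2]=30
step 11: P2: load  L0  ⟶  ISSI  (L0)  txn=∅  M[L0]=68
step 12: P2: load  L2  ⟶  ISSI  (L2)  txn=BusRd+Flush  M[L2]=46
step 13: P1: store L0 := 2  ⟶  IMII  (L0)  txn=BusRdX  M[L0]=68
step 14: P2: load  L0  ⟶  ISSI  (L0)  txn=BusRd+Flush  M[L0]=2
step 15: P3: load  L1  ⟶  IIIS  (L1)  txn=BusRd  M[L1]=10
step 16: P1: load  L2  ⟶  ISSI  (L2)  txn=∅  M[L2]=46
step 17: P2: store L2 := 71  ⟶  IIMI  (L2)  txn=BusRdX  M[L2]=46
step 18: P2: store L0 := 28  ⟶  IIMI  (L0)  txn=BusRdX  M[L0]=2
step 19: P1: load  L1  ⟶  ISIS  (L1)  txn=BusRd  M[L1]=10
step 20: P1: load  L0  ⟶  ISSI  (L0)  txn=BusRd+Flush  M[L0]=28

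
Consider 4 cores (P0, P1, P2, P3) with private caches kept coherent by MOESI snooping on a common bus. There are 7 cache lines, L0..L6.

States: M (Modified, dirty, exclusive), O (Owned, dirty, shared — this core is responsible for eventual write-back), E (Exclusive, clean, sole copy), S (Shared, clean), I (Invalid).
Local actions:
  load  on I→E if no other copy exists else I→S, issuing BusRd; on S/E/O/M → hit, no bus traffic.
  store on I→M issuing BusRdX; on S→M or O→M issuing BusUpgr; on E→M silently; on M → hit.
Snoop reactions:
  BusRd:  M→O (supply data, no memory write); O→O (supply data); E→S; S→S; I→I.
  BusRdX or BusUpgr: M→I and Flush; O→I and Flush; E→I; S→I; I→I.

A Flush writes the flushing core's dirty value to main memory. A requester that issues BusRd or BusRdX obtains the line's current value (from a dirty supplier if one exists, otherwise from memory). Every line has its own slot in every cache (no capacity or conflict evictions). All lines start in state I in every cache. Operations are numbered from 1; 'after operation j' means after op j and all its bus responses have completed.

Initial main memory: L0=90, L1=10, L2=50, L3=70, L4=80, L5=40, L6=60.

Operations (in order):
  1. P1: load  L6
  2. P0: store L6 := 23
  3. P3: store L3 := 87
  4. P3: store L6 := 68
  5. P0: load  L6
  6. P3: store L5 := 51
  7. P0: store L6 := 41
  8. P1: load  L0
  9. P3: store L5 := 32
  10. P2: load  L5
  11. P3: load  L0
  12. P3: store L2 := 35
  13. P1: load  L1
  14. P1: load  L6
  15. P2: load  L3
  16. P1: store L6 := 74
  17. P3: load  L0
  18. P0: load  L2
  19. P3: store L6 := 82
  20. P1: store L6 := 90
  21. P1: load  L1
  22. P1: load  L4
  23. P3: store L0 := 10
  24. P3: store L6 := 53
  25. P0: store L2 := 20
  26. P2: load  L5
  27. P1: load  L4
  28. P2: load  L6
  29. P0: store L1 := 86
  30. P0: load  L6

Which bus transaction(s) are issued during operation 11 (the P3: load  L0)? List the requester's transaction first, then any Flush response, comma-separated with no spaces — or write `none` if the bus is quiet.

bus = BusRd

[1] P1: load  L6 | P0:I, P1:E(60), P2:I, P3:I | bus: BusRd
[2] P0: store L6 := 23 | P0:M(23), P1:I, P2:I, P3:I | bus: BusRdX
[3] P3: store L3 := 87 | P0:I, P1:I, P2:I, P3:M(87) | bus: BusRdX
[4] P3: store L6 := 68 | P0:I, P1:I, P2:I, P3:M(68) | bus: BusRdX,Flush
[5] P0: load  L6 | P0:S(68), P1:I, P2:I, P3:O(68) | bus: BusRd
[6] P3: store L5 := 51 | P0:I, P1:I, P2:I, P3:M(51) | bus: BusRdX
[7] P0: store L6 := 41 | P0:M(41), P1:I, P2:I, P3:I | bus: BusUpgr,Flush
[8] P1: load  L0 | P0:I, P1:E(90), P2:I, P3:I | bus: BusRd
[9] P3: store L5 := 32 | P0:I, P1:I, P2:I, P3:M(32) | bus: none
[10] P2: load  L5 | P0:I, P1:I, P2:S(32), P3:O(32) | bus: BusRd
[11] P3: load  L0 | P0:I, P1:S(90), P2:I, P3:S(90) | bus: BusRd
[12] P3: store L2 := 35 | P0:I, P1:I, P2:I, P3:M(35) | bus: BusRdX
[13] P1: load  L1 | P0:I, P1:E(10), P2:I, P3:I | bus: BusRd
[14] P1: load  L6 | P0:O(41), P1:S(41), P2:I, P3:I | bus: BusRd
[15] P2: load  L3 | P0:I, P1:I, P2:S(87), P3:O(87) | bus: BusRd
[16] P1: store L6 := 74 | P0:I, P1:M(74), P2:I, P3:I | bus: BusUpgr,Flush
[17] P3: load  L0 | P0:I, P1:S(90), P2:I, P3:S(90) | bus: none
[18] P0: load  L2 | P0:S(35), P1:I, P2:I, P3:O(35) | bus: BusRd
[19] P3: store L6 := 82 | P0:I, P1:I, P2:I, P3:M(82) | bus: BusRdX,Flush
[20] P1: store L6 := 90 | P0:I, P1:M(90), P2:I, P3:I | bus: BusRdX,Flush
[21] P1: load  L1 | P0:I, P1:E(10), P2:I, P3:I | bus: none
[22] P1: load  L4 | P0:I, P1:E(80), P2:I, P3:I | bus: BusRd
[23] P3: store L0 := 10 | P0:I, P1:I, P2:I, P3:M(10) | bus: BusUpgr
[24] P3: store L6 := 53 | P0:I, P1:I, P2:I, P3:M(53) | bus: BusRdX,Flush
[25] P0: store L2 := 20 | P0:M(20), P1:I, P2:I, P3:I | bus: BusUpgr,Flush
[26] P2: load  L5 | P0:I, P1:I, P2:S(32), P3:O(32) | bus: none
[27] P1: load  L4 | P0:I, P1:E(80), P2:I, P3:I | bus: none
[28] P2: load  L6 | P0:I, P1:I, P2:S(53), P3:O(53) | bus: BusRd
[29] P0: store L1 := 86 | P0:M(86), P1:I, P2:I, P3:I | bus: BusRdX
[30] P0: load  L6 | P0:S(53), P1:I, P2:S(53), P3:O(53) | bus: BusRd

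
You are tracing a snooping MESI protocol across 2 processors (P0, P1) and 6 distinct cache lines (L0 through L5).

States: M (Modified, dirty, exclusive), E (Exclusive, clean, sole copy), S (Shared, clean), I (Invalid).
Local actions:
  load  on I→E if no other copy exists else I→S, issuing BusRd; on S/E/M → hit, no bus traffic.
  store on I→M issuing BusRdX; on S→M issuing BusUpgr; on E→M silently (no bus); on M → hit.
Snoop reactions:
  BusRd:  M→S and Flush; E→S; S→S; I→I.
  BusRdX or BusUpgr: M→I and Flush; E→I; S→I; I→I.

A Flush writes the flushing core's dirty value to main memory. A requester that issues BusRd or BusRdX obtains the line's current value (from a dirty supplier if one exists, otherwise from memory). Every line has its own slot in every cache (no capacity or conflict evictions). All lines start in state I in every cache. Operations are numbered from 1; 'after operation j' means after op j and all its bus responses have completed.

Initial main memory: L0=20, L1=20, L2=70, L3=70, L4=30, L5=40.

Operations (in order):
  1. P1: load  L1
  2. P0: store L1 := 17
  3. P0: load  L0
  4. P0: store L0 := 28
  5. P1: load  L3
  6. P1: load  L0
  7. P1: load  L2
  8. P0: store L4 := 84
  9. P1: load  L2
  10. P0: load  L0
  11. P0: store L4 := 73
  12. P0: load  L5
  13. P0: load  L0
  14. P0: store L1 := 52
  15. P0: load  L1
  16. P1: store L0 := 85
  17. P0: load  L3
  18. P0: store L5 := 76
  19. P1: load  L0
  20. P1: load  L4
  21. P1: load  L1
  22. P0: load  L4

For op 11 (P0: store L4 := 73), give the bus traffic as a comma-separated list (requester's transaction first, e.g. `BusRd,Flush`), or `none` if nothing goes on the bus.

bus = none

  op1 P1: load  L1 → I/E on L1; bus BusRd; mem=20
  op2 P0: store L1 := 17 → M/I on L1; bus BusRdX; mem=20
  op3 P0: load  L0 → E/I on L0; bus BusRd; mem=20
  op4 P0: store L0 := 28 → M/I on L0; bus (none); mem=20
  op5 P1: load  L3 → I/E on L3; bus BusRd; mem=70
  op6 P1: load  L0 → S/S on L0; bus BusRd Flush; mem=28
  op7 P1: load  L2 → I/E on L2; bus BusRd; mem=70
  op8 P0: store L4 := 84 → M/I on L4; bus BusRdX; mem=30
  op9 P1: load  L2 → I/E on L2; bus (none); mem=70
  op10 P0: load  L0 → S/S on L0; bus (none); mem=28
  op11 P0: store L4 := 73 → M/I on L4; bus (none); mem=30
  op12 P0: load  L5 → E/I on L5; bus BusRd; mem=40
  op13 P0: load  L0 → S/S on L0; bus (none); mem=28
  op14 P0: store L1 := 52 → M/I on L1; bus (none); mem=20
  op15 P0: load  L1 → M/I on L1; bus (none); mem=20
  op16 P1: store L0 := 85 → I/M on L0; bus BusUpgr; mem=28
  op17 P0: load  L3 → S/S on L3; bus BusRd; mem=70
  op18 P0: store L5 := 76 → M/I on L5; bus (none); mem=40
  op19 P1: load  L0 → I/M on L0; bus (none); mem=28
  op20 P1: load  L4 → S/S on L4; bus BusRd Flush; mem=73
  op21 P1: load  L1 → S/S on L1; bus BusRd Flush; mem=52
  op22 P0: load  L4 → S/S on L4; bus (none); mem=73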